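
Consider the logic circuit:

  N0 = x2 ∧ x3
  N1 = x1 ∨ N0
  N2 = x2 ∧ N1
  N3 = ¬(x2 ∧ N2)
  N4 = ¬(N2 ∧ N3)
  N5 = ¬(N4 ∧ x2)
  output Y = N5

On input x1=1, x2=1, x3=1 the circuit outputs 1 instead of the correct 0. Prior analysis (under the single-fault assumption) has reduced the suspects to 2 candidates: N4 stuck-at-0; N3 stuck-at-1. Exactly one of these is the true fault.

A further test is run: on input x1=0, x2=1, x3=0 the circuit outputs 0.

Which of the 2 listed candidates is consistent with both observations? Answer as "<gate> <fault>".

N3 stuck-at-1

Evaluate each candidate on input x1=0, x2=1, x3=0:
  N4 stuck-at-0: N0=0, N1=0, N2=0, N3=1, N4=0 [stuck-at-0], N5=1 → 1 — eliminated
  N3 stuck-at-1: N0=0, N1=0, N2=0, N3=1 [stuck-at-1], N4=1, N5=0 → 0 — matches
Only N3 stuck-at-1 reproduces the observed 0.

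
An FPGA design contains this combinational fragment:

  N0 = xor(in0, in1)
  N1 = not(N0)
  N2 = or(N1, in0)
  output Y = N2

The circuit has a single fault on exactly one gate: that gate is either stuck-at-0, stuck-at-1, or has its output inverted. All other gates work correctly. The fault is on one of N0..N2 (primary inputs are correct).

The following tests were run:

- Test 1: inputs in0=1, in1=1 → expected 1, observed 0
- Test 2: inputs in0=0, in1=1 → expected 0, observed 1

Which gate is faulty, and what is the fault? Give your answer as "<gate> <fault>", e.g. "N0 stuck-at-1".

N2 inverted output

Fault-free values for test 1 (in0=1, in1=1): N0=0, N1=1, N2=1, giving Y=1. Observed 0.
Test 1: faults giving observed 0 are {N2 stuck-at-0, N2 inverted output}.
Test 2 (in0=0, in1=1): fault-free N0=1, N1=0, N2=0 → 0; observed 1. Eliminates N2 stuck-at-0.
Only N2 inverted output is consistent with every test.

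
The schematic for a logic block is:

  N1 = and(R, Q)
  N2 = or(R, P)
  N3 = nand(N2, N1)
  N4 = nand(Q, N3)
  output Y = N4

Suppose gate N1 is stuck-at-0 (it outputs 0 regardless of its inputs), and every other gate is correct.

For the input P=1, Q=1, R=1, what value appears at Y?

Propagate with N1 forced: N1=0 [stuck-at-0], N2=1, N3=1, N4=0.
So Y = 0. (Without the fault it would be 1.)

0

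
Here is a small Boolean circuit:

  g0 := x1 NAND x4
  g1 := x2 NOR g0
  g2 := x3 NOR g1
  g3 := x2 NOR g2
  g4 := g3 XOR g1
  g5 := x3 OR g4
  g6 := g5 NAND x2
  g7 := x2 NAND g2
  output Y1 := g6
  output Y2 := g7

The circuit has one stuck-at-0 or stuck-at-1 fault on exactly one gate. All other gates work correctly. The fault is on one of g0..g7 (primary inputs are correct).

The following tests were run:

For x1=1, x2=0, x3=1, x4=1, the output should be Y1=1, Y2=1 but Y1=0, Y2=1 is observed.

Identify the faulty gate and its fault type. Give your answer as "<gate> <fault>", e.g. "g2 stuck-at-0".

Fault-free values for test 1 (x1=1, x2=0, x3=1, x4=1): g0=0, g1=1, g2=0, g3=1, g4=0, g5=1, g6=1, g7=1, giving Y1=1, Y2=1. Observed Y1=0, Y2=1.
Test 1: faults giving observed Y1=0, Y2=1 are {g6 stuck-at-0}.
Only g6 stuck-at-0 is consistent with every test.

g6 stuck-at-0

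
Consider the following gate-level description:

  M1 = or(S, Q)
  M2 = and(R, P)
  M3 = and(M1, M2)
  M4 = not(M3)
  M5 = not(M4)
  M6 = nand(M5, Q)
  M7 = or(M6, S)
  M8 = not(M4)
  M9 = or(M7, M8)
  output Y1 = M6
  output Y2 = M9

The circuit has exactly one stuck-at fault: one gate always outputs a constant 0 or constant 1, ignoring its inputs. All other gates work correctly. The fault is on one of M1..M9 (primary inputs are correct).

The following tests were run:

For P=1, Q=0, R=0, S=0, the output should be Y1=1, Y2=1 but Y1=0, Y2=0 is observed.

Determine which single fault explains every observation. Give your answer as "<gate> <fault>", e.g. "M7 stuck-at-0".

Fault-free values for test 1 (P=1, Q=0, R=0, S=0): M1=0, M2=0, M3=0, M4=1, M5=0, M6=1, M7=1, M8=0, M9=1, giving Y1=1, Y2=1. Observed Y1=0, Y2=0.
Test 1: faults giving observed Y1=0, Y2=0 are {M6 stuck-at-0}.
Only M6 stuck-at-0 is consistent with every test.

M6 stuck-at-0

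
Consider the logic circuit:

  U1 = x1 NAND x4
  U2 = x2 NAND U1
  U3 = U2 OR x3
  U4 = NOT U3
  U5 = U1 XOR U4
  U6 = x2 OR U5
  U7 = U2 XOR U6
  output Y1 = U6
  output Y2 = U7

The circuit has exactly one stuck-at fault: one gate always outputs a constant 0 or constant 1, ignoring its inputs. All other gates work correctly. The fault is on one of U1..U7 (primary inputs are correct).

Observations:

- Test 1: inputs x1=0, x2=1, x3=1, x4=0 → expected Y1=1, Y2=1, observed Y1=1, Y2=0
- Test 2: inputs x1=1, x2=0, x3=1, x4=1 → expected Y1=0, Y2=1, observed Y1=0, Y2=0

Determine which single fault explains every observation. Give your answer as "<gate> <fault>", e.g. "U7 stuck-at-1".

U7 stuck-at-0

Fault-free values for test 1 (x1=0, x2=1, x3=1, x4=0): U1=1, U2=0, U3=1, U4=0, U5=1, U6=1, U7=1, giving Y1=1, Y2=1. Observed Y1=1, Y2=0.
Test 1: faults giving observed Y1=1, Y2=0 are {U1 stuck-at-0, U2 stuck-at-1, U7 stuck-at-0}.
Test 2 (x1=1, x2=0, x3=1, x4=1): fault-free U1=0, U2=1, U3=1, U4=0, U5=0, U6=0, U7=1 → Y1=0, Y2=1; observed Y1=0, Y2=0. Eliminates U1 stuck-at-0, U2 stuck-at-1.
Only U7 stuck-at-0 is consistent with every test.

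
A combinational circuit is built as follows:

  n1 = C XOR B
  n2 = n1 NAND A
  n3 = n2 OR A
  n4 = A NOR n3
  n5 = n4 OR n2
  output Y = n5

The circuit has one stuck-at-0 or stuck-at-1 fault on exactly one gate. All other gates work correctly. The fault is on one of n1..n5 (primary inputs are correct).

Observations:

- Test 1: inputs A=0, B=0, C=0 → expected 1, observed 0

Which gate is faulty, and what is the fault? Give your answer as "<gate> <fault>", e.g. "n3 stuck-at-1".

n5 stuck-at-0

Fault-free values for test 1 (A=0, B=0, C=0): n1=0, n2=1, n3=1, n4=0, n5=1, giving Y=1. Observed 0.
Test 1: faults giving observed 0 are {n5 stuck-at-0}.
Only n5 stuck-at-0 is consistent with every test.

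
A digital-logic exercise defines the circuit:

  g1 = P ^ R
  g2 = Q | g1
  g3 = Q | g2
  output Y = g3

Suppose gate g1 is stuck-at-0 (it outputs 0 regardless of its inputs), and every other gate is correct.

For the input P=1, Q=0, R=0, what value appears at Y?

0

Propagate with g1 forced: g1=0 [stuck-at-0], g2=0, g3=0.
So Y = 0. (Without the fault it would be 1.)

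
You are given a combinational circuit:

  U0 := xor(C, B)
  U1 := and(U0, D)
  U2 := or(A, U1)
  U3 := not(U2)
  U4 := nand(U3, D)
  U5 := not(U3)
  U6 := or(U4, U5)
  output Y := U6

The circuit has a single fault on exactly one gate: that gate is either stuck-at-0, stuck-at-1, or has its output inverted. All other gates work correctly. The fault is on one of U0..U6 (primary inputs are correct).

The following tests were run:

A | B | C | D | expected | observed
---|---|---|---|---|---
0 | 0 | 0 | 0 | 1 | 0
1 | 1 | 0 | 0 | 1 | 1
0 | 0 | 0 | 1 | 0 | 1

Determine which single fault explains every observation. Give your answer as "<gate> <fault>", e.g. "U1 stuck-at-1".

U4 inverted output

Fault-free values for test 1 (A=0, B=0, C=0, D=0): U0=0, U1=0, U2=0, U3=1, U4=1, U5=0, U6=1, giving Y=1. Observed 0.
Test 1: faults giving observed 0 are {U4 stuck-at-0, U4 inverted output, U6 stuck-at-0, U6 inverted output}.
Test 2 (A=1, B=1, C=0, D=0): fault-free U0=1, U1=0, U2=1, U3=0, U4=1, U5=1, U6=1 → 1; observed 1. Eliminates U6 stuck-at-0, U6 inverted output.
Test 3 (A=0, B=0, C=0, D=1): fault-free U0=0, U1=0, U2=0, U3=1, U4=0, U5=0, U6=0 → 0; observed 1. Eliminates U4 stuck-at-0.
Only U4 inverted output is consistent with every test.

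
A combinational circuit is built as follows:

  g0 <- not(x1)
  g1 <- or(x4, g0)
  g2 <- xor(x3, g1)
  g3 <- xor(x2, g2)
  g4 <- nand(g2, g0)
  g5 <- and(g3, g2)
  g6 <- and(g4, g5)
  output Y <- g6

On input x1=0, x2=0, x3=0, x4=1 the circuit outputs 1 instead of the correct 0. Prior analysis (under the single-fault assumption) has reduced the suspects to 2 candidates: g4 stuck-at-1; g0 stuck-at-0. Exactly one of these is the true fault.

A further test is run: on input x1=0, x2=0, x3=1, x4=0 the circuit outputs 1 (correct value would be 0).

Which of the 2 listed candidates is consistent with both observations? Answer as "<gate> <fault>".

g0 stuck-at-0

Evaluate each candidate on input x1=0, x2=0, x3=1, x4=0:
  g4 stuck-at-1: g0=1, g1=1, g2=0, g3=0, g4=1 [stuck-at-1], g5=0, g6=0 → 0 — eliminated
  g0 stuck-at-0: g0=0 [stuck-at-0], g1=0, g2=1, g3=1, g4=1, g5=1, g6=1 → 1 — matches
Only g0 stuck-at-0 reproduces the observed 1.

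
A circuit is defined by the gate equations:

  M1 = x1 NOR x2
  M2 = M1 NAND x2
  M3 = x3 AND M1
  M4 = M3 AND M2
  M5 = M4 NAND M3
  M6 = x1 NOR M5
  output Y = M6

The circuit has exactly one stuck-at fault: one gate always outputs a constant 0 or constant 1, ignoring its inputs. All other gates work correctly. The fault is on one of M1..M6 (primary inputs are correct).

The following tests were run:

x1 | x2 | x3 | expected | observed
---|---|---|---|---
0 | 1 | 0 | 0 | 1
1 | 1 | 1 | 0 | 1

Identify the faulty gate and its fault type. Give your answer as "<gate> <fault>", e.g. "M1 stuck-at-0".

Fault-free values for test 1 (x1=0, x2=1, x3=0): M1=0, M2=1, M3=0, M4=0, M5=1, M6=0, giving Y=0. Observed 1.
Test 1: faults giving observed 1 are {M3 stuck-at-1, M5 stuck-at-0, M6 stuck-at-1}.
Test 2 (x1=1, x2=1, x3=1): fault-free M1=0, M2=1, M3=0, M4=0, M5=1, M6=0 → 0; observed 1. Eliminates M3 stuck-at-1, M5 stuck-at-0.
Only M6 stuck-at-1 is consistent with every test.

M6 stuck-at-1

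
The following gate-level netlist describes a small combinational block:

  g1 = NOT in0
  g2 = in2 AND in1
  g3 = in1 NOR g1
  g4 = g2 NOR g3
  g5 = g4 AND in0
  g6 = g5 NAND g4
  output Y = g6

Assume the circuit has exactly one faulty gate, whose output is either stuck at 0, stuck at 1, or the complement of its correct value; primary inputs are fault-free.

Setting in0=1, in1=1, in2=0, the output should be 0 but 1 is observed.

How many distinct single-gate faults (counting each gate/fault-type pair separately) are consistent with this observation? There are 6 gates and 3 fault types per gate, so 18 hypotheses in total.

Fault-free: g1=0, g2=0, g3=0, g4=1, g5=1, g6=0 → 0. Observed 1.
  g1: none of the 3 fault types match ✗
  g2: stuck-at-1, inverted output ✓; others ✗
  g3: stuck-at-1, inverted output ✓; others ✗
  g4: stuck-at-0, inverted output ✓; others ✗
  g5: stuck-at-0, inverted output ✓; others ✗
  g6: stuck-at-1, inverted output ✓; others ✗
Consistent faults: {g2 stuck-at-1, g2 inverted output, g3 stuck-at-1, g3 inverted output, g4 stuck-at-0, g4 inverted output, g5 stuck-at-0, g5 inverted output, g6 stuck-at-1, g6 inverted output} — 10 in all.

10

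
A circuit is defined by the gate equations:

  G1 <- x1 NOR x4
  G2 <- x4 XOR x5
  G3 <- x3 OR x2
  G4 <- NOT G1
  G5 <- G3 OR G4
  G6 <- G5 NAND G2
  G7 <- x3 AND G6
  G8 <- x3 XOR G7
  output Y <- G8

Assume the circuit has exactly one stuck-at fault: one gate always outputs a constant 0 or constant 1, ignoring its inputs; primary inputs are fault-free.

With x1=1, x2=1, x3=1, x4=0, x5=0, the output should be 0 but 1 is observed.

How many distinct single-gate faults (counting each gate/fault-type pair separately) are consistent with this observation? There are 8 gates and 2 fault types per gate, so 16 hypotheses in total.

Fault-free: G1=0, G2=0, G3=1, G4=1, G5=1, G6=1, G7=1, G8=0 → 0. Observed 1.
  G1: none of the 2 fault types match ✗
  G2: stuck-at-1 ✓; others ✗
  G3: none of the 2 fault types match ✗
  G4: none of the 2 fault types match ✗
  G5: none of the 2 fault types match ✗
  G6: stuck-at-0 ✓; others ✗
  G7: stuck-at-0 ✓; others ✗
  G8: stuck-at-1 ✓; others ✗
Consistent faults: {G2 stuck-at-1, G6 stuck-at-0, G7 stuck-at-0, G8 stuck-at-1} — 4 in all.

4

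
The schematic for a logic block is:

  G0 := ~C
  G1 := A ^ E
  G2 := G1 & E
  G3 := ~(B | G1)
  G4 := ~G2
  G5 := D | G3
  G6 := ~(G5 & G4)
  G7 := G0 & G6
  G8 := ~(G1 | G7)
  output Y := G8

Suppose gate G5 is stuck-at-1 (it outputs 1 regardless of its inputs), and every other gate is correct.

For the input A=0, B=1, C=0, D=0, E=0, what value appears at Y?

Propagate with G5 forced: G0=1, G1=0, G2=0, G3=0, G4=1, G5=1 [stuck-at-1], G6=0, G7=0, G8=1.
So Y = 1. (Without the fault it would be 0.)

1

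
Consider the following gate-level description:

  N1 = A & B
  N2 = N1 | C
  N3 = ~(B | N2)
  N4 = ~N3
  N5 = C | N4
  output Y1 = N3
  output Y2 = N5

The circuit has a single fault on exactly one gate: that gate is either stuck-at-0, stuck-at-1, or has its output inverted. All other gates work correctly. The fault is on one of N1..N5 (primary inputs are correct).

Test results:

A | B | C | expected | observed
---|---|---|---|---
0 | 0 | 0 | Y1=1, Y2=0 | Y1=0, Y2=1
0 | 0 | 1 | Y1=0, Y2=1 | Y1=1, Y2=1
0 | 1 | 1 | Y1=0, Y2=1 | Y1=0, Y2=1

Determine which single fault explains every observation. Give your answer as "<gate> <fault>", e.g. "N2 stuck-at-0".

Fault-free values for test 1 (A=0, B=0, C=0): N1=0, N2=0, N3=1, N4=0, N5=0, giving Y1=1, Y2=0. Observed Y1=0, Y2=1.
Test 1: faults giving observed Y1=0, Y2=1 are {N1 stuck-at-1, N1 inverted output, N2 stuck-at-1, N2 inverted output, N3 stuck-at-0, N3 inverted output}.
Test 2 (A=0, B=0, C=1): fault-free N1=0, N2=1, N3=0, N4=1, N5=1 → Y1=0, Y2=1; observed Y1=1, Y2=1. Eliminates N1 stuck-at-1, N1 inverted output, N2 stuck-at-1, N3 stuck-at-0.
Test 3 (A=0, B=1, C=1): fault-free N1=0, N2=1, N3=0, N4=1, N5=1 → Y1=0, Y2=1; observed Y1=0, Y2=1. Eliminates N3 inverted output.
Only N2 inverted output is consistent with every test.

N2 inverted output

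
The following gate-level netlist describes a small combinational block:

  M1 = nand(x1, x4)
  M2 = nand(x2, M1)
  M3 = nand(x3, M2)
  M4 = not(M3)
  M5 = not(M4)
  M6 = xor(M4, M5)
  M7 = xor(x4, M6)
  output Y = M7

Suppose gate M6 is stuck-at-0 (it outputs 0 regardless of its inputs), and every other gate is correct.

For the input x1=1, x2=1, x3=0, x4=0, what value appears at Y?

Propagate with M6 forced: M1=1, M2=0, M3=1, M4=0, M5=1, M6=0 [stuck-at-0], M7=0.
So Y = 0. (Without the fault it would be 1.)

0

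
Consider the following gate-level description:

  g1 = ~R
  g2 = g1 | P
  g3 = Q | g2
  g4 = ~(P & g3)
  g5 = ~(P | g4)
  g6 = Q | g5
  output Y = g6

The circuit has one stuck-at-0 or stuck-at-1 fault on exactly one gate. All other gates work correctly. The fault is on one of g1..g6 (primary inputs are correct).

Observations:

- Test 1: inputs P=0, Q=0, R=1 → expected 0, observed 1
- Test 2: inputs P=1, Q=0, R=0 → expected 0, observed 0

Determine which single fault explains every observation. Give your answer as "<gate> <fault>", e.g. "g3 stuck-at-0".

g4 stuck-at-0

Fault-free values for test 1 (P=0, Q=0, R=1): g1=0, g2=0, g3=0, g4=1, g5=0, g6=0, giving Y=0. Observed 1.
Test 1: faults giving observed 1 are {g4 stuck-at-0, g5 stuck-at-1, g6 stuck-at-1}.
Test 2 (P=1, Q=0, R=0): fault-free g1=1, g2=1, g3=1, g4=0, g5=0, g6=0 → 0; observed 0. Eliminates g5 stuck-at-1, g6 stuck-at-1.
Only g4 stuck-at-0 is consistent with every test.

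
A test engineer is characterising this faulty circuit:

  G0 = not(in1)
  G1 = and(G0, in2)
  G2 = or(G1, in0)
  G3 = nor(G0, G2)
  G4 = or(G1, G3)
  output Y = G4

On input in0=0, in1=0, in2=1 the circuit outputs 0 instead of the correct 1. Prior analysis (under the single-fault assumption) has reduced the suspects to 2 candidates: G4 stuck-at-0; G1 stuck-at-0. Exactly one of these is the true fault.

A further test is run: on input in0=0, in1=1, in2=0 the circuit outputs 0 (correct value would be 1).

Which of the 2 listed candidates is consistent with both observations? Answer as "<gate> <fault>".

G4 stuck-at-0

Evaluate each candidate on input in0=0, in1=1, in2=0:
  G4 stuck-at-0: G0=0, G1=0, G2=0, G3=1, G4=0 [stuck-at-0] → 0 — matches
  G1 stuck-at-0: G0=0, G1=0 [stuck-at-0], G2=0, G3=1, G4=1 → 1 — eliminated
Only G4 stuck-at-0 reproduces the observed 0.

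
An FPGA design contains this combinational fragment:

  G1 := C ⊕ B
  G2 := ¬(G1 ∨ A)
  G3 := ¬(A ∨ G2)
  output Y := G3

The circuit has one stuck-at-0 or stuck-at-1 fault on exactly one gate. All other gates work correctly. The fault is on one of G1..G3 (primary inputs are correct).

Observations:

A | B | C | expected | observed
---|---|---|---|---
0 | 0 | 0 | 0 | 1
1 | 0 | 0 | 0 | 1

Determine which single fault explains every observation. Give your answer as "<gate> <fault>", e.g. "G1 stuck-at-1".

Fault-free values for test 1 (A=0, B=0, C=0): G1=0, G2=1, G3=0, giving Y=0. Observed 1.
Test 1: faults giving observed 1 are {G1 stuck-at-1, G2 stuck-at-0, G3 stuck-at-1}.
Test 2 (A=1, B=0, C=0): fault-free G1=0, G2=0, G3=0 → 0; observed 1. Eliminates G1 stuck-at-1, G2 stuck-at-0.
Only G3 stuck-at-1 is consistent with every test.

G3 stuck-at-1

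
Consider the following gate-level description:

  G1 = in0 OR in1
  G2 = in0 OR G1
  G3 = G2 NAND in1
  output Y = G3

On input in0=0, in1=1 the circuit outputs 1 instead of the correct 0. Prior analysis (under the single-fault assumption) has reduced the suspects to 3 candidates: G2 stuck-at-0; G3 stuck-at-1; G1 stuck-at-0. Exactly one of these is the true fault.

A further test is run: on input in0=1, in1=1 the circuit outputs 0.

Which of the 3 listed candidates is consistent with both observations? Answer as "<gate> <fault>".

G1 stuck-at-0

Evaluate each candidate on input in0=1, in1=1:
  G2 stuck-at-0: G1=1, G2=0 [stuck-at-0], G3=1 → 1 — eliminated
  G3 stuck-at-1: G1=1, G2=1, G3=1 [stuck-at-1] → 1 — eliminated
  G1 stuck-at-0: G1=0 [stuck-at-0], G2=1, G3=0 → 0 — matches
Only G1 stuck-at-0 reproduces the observed 0.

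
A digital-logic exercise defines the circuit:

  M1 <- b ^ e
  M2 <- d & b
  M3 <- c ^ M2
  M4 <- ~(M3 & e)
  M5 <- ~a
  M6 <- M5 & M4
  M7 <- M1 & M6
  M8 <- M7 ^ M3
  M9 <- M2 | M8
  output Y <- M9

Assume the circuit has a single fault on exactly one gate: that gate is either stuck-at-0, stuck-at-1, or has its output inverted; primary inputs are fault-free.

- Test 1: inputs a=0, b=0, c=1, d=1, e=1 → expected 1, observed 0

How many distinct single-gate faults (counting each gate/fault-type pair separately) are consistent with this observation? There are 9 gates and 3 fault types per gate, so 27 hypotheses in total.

Fault-free: M1=1, M2=0, M3=1, M4=0, M5=1, M6=0, M7=0, M8=1, M9=1 → 1. Observed 0.
  M1: none of the 3 fault types match ✗
  M2: none of the 3 fault types match ✗
  M3: none of the 3 fault types match ✗
  M4: stuck-at-1, inverted output ✓; others ✗
  M5: none of the 3 fault types match ✗
  M6: stuck-at-1, inverted output ✓; others ✗
  M7: stuck-at-1, inverted output ✓; others ✗
  M8: stuck-at-0, inverted output ✓; others ✗
  M9: stuck-at-0, inverted output ✓; others ✗
Consistent faults: {M4 stuck-at-1, M4 inverted output, M6 stuck-at-1, M6 inverted output, M7 stuck-at-1, M7 inverted output, M8 stuck-at-0, M8 inverted output, M9 stuck-at-0, M9 inverted output} — 10 in all.

10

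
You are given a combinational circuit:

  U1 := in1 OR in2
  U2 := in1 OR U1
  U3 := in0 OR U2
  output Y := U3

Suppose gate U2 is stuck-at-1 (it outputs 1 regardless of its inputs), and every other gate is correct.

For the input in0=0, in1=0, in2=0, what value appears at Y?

1

Propagate with U2 forced: U1=0, U2=1 [stuck-at-1], U3=1.
So Y = 1. (Without the fault it would be 0.)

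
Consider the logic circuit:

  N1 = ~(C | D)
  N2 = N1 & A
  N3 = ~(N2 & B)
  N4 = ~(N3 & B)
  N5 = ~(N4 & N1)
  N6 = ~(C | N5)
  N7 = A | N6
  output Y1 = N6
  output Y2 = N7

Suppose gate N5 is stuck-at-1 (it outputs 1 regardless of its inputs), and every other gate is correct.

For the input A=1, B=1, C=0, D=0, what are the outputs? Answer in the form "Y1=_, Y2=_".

Y1=0, Y2=1

Propagate with N5 forced: N1=1, N2=1, N3=0, N4=1, N5=1 [stuck-at-1], N6=0, N7=1.
So the outputs are Y1=0, Y2=1. (Without the fault they would be Y1=1, Y2=1.)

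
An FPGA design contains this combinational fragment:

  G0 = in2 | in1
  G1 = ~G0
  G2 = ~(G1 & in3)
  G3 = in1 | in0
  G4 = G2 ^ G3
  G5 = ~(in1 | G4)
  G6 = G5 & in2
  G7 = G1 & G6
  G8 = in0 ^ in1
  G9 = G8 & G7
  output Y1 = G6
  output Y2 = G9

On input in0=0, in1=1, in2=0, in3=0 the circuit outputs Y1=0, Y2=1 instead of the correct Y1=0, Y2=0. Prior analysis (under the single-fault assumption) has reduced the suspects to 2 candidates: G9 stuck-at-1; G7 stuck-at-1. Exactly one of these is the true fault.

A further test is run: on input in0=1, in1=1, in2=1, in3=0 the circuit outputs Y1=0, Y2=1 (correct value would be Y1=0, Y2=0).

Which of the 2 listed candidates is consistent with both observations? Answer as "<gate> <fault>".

Evaluate each candidate on input in0=1, in1=1, in2=1, in3=0:
  G9 stuck-at-1: G0=1, G1=0, G2=1, G3=1, G4=0, G5=0, G6=0, G7=0, G8=0, G9=1 [stuck-at-1] → Y1=0, Y2=1 — matches
  G7 stuck-at-1: G0=1, G1=0, G2=1, G3=1, G4=0, G5=0, G6=0, G7=1 [stuck-at-1], G8=0, G9=0 → Y1=0, Y2=0 — eliminated
Only G9 stuck-at-1 reproduces the observed Y1=0, Y2=1.

G9 stuck-at-1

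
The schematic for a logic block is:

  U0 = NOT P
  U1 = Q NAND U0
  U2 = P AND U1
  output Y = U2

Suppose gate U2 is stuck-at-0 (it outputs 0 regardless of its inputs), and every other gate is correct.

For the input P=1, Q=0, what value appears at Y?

Propagate with U2 forced: U0=0, U1=1, U2=0 [stuck-at-0].
So Y = 0. (Without the fault it would be 1.)

0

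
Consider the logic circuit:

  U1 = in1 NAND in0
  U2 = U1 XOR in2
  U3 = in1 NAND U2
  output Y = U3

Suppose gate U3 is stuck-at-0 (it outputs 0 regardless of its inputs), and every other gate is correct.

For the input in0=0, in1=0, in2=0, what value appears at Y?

Propagate with U3 forced: U1=1, U2=1, U3=0 [stuck-at-0].
So Y = 0. (Without the fault it would be 1.)

0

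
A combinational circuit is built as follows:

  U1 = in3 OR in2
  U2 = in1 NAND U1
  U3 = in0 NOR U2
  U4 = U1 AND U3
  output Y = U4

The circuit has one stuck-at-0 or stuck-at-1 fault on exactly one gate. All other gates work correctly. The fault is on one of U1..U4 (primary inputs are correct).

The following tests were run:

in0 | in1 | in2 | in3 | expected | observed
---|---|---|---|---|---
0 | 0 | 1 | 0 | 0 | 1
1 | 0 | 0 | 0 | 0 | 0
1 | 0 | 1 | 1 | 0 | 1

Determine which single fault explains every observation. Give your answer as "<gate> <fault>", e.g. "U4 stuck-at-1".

U3 stuck-at-1

Fault-free values for test 1 (in0=0, in1=0, in2=1, in3=0): U1=1, U2=1, U3=0, U4=0, giving Y=0. Observed 1.
Test 1: faults giving observed 1 are {U2 stuck-at-0, U3 stuck-at-1, U4 stuck-at-1}.
Test 2 (in0=1, in1=0, in2=0, in3=0): fault-free U1=0, U2=1, U3=0, U4=0 → 0; observed 0. Eliminates U4 stuck-at-1.
Test 3 (in0=1, in1=0, in2=1, in3=1): fault-free U1=1, U2=1, U3=0, U4=0 → 0; observed 1. Eliminates U2 stuck-at-0.
Only U3 stuck-at-1 is consistent with every test.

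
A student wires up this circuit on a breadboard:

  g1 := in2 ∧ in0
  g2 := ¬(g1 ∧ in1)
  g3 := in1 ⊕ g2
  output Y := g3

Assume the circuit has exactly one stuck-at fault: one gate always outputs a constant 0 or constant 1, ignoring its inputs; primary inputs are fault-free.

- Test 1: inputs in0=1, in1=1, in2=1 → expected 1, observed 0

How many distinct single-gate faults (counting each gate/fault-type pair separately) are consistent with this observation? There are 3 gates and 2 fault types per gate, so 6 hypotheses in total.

Fault-free: g1=1, g2=0, g3=1 → 1. Observed 0.
  g1 stuck-at-0: output 0 ✓
  g1 stuck-at-1: output 1 ✗
  g2 stuck-at-0: output 1 ✗
  g2 stuck-at-1: output 0 ✓
  g3 stuck-at-0: output 0 ✓
  g3 stuck-at-1: output 1 ✗
Consistent faults: {g1 stuck-at-0, g2 stuck-at-1, g3 stuck-at-0} — 3 in all.

3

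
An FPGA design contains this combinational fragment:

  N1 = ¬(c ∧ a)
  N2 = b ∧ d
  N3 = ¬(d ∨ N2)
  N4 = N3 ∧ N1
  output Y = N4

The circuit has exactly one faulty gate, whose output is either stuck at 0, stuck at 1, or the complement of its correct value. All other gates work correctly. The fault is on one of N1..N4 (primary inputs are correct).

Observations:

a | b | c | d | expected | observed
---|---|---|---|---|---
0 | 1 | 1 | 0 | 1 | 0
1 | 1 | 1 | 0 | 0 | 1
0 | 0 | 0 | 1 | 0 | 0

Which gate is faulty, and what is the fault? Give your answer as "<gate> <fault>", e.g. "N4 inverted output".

Fault-free values for test 1 (a=0, b=1, c=1, d=0): N1=1, N2=0, N3=1, N4=1, giving Y=1. Observed 0.
Test 1: faults giving observed 0 are {N1 stuck-at-0, N1 inverted output, N2 stuck-at-1, N2 inverted output, N3 stuck-at-0, N3 inverted output, N4 stuck-at-0, N4 inverted output}.
Test 2 (a=1, b=1, c=1, d=0): fault-free N1=0, N2=0, N3=1, N4=0 → 0; observed 1. Eliminates N1 stuck-at-0, N2 stuck-at-1, N2 inverted output, N3 stuck-at-0, N3 inverted output, N4 stuck-at-0.
Test 3 (a=0, b=0, c=0, d=1): fault-free N1=1, N2=0, N3=0, N4=0 → 0; observed 0. Eliminates N4 inverted output.
Only N1 inverted output is consistent with every test.

N1 inverted output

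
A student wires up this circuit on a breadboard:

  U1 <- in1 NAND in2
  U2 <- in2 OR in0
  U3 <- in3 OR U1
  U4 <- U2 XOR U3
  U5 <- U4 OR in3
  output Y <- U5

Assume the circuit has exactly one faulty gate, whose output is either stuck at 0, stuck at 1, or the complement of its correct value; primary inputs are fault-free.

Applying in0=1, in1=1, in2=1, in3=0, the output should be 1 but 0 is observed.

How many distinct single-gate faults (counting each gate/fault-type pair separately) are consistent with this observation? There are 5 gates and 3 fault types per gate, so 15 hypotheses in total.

10

Fault-free: U1=0, U2=1, U3=0, U4=1, U5=1 → 1. Observed 0.
  U1: stuck-at-1, inverted output ✓; others ✗
  U2: stuck-at-0, inverted output ✓; others ✗
  U3: stuck-at-1, inverted output ✓; others ✗
  U4: stuck-at-0, inverted output ✓; others ✗
  U5: stuck-at-0, inverted output ✓; others ✗
Consistent faults: {U1 stuck-at-1, U1 inverted output, U2 stuck-at-0, U2 inverted output, U3 stuck-at-1, U3 inverted output, U4 stuck-at-0, U4 inverted output, U5 stuck-at-0, U5 inverted output} — 10 in all.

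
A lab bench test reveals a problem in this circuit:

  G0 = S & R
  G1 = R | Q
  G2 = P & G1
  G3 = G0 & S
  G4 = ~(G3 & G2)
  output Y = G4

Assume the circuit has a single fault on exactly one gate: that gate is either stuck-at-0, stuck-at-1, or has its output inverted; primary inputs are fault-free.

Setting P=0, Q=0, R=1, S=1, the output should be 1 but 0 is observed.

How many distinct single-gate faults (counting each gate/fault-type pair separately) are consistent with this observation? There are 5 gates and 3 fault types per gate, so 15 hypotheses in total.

Fault-free: G0=1, G1=1, G2=0, G3=1, G4=1 → 1. Observed 0.
  G0: none of the 3 fault types match ✗
  G1: none of the 3 fault types match ✗
  G2: stuck-at-1, inverted output ✓; others ✗
  G3: none of the 3 fault types match ✗
  G4: stuck-at-0, inverted output ✓; others ✗
Consistent faults: {G2 stuck-at-1, G2 inverted output, G4 stuck-at-0, G4 inverted output} — 4 in all.

4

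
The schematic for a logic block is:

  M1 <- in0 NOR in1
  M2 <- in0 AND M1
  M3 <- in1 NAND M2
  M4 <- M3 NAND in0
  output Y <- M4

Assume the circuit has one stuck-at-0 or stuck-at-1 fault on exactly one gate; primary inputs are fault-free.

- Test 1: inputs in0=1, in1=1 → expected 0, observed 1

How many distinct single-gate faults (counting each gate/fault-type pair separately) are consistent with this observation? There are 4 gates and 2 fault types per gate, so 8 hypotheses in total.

Fault-free: M1=0, M2=0, M3=1, M4=0 → 0. Observed 1.
  M1 stuck-at-0: output 0 ✗
  M1 stuck-at-1: output 1 ✓
  M2 stuck-at-0: output 0 ✗
  M2 stuck-at-1: output 1 ✓
  M3 stuck-at-0: output 1 ✓
  M3 stuck-at-1: output 0 ✗
  M4 stuck-at-0: output 0 ✗
  M4 stuck-at-1: output 1 ✓
Consistent faults: {M1 stuck-at-1, M2 stuck-at-1, M3 stuck-at-0, M4 stuck-at-1} — 4 in all.

4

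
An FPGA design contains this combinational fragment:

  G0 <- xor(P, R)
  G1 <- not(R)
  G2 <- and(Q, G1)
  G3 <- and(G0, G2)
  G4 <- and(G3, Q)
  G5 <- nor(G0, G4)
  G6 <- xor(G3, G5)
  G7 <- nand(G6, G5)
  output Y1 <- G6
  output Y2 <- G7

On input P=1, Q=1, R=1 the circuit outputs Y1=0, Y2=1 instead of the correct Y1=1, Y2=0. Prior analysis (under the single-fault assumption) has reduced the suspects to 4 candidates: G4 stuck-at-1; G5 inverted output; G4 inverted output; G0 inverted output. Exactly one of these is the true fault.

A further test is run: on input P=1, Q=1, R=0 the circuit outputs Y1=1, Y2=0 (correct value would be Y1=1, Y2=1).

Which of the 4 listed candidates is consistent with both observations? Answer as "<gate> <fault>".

G0 inverted output

Evaluate each candidate on input P=1, Q=1, R=0:
  G4 stuck-at-1: G0=1, G1=1, G2=1, G3=1, G4=1 [stuck-at-1], G5=0, G6=1, G7=1 → Y1=1, Y2=1 — eliminated
  G5 inverted output: G0=1, G1=1, G2=1, G3=1, G4=1, G5=1 [inverted output], G6=0, G7=1 → Y1=0, Y2=1 — eliminated
  G4 inverted output: G0=1, G1=1, G2=1, G3=1, G4=0 [inverted output], G5=0, G6=1, G7=1 → Y1=1, Y2=1 — eliminated
  G0 inverted output: G0=0 [inverted output], G1=1, G2=1, G3=0, G4=0, G5=1, G6=1, G7=0 → Y1=1, Y2=0 — matches
Only G0 inverted output reproduces the observed Y1=1, Y2=0.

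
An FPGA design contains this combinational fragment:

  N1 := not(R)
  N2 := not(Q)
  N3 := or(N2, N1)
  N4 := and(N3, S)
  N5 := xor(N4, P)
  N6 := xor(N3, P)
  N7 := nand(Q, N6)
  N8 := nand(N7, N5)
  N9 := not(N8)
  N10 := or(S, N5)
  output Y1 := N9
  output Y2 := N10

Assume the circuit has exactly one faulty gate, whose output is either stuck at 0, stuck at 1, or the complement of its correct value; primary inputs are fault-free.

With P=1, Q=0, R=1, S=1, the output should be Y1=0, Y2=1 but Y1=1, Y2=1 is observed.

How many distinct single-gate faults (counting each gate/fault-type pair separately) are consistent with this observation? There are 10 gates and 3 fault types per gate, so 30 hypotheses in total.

Fault-free: N1=0, N2=1, N3=1, N4=1, N5=0, N6=0, N7=1, N8=1, N9=0, N10=1 → Y1=0, Y2=1. Observed Y1=1, Y2=1.
  N1: none of the 3 fault types match ✗
  N2: stuck-at-0, inverted output ✓; others ✗
  N3: stuck-at-0, inverted output ✓; others ✗
  N4: stuck-at-0, inverted output ✓; others ✗
  N5: stuck-at-1, inverted output ✓; others ✗
  N6: none of the 3 fault types match ✗
  N7: none of the 3 fault types match ✗
  N8: stuck-at-0, inverted output ✓; others ✗
  N9: stuck-at-1, inverted output ✓; others ✗
  N10: none of the 3 fault types match ✗
Consistent faults: {N2 stuck-at-0, N2 inverted output, N3 stuck-at-0, N3 inverted output, N4 stuck-at-0, N4 inverted output, N5 stuck-at-1, N5 inverted output, N8 stuck-at-0, N8 inverted output, N9 stuck-at-1, N9 inverted output} — 12 in all.

12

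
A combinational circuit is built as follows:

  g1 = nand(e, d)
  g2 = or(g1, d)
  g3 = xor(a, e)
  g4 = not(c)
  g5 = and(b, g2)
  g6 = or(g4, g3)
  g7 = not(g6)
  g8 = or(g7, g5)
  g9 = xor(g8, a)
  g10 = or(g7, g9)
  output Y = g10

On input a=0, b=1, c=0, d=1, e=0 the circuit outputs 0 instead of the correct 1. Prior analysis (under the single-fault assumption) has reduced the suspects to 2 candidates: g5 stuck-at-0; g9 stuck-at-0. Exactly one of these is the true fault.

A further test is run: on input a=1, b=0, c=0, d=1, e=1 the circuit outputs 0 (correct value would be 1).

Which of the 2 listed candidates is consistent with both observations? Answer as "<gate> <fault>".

Evaluate each candidate on input a=1, b=0, c=0, d=1, e=1:
  g5 stuck-at-0: g1=0, g2=1, g3=0, g4=1, g5=0 [stuck-at-0], g6=1, g7=0, g8=0, g9=1, g10=1 → 1 — eliminated
  g9 stuck-at-0: g1=0, g2=1, g3=0, g4=1, g5=0, g6=1, g7=0, g8=0, g9=0 [stuck-at-0], g10=0 → 0 — matches
Only g9 stuck-at-0 reproduces the observed 0.

g9 stuck-at-0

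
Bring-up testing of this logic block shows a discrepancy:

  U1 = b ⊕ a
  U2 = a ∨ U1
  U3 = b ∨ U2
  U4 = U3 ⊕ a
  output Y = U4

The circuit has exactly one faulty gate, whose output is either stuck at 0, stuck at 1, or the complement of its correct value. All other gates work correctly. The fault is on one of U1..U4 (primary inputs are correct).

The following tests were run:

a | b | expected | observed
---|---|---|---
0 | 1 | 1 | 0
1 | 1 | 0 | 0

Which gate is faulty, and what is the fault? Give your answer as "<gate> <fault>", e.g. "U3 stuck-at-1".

Fault-free values for test 1 (a=0, b=1): U1=1, U2=1, U3=1, U4=1, giving Y=1. Observed 0.
Test 1: faults giving observed 0 are {U3 stuck-at-0, U3 inverted output, U4 stuck-at-0, U4 inverted output}.
Test 2 (a=1, b=1): fault-free U1=0, U2=1, U3=1, U4=0 → 0; observed 0. Eliminates U3 stuck-at-0, U3 inverted output, U4 inverted output.
Only U4 stuck-at-0 is consistent with every test.

U4 stuck-at-0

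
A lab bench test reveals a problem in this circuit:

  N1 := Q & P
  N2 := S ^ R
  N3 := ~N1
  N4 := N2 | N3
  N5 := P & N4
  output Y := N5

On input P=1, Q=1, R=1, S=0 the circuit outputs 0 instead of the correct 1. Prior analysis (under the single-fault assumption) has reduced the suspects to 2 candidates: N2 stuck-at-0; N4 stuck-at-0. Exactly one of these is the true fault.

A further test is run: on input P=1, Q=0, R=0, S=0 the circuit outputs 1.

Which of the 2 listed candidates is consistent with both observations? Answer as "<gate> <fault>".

N2 stuck-at-0

Evaluate each candidate on input P=1, Q=0, R=0, S=0:
  N2 stuck-at-0: N1=0, N2=0 [stuck-at-0], N3=1, N4=1, N5=1 → 1 — matches
  N4 stuck-at-0: N1=0, N2=0, N3=1, N4=0 [stuck-at-0], N5=0 → 0 — eliminated
Only N2 stuck-at-0 reproduces the observed 1.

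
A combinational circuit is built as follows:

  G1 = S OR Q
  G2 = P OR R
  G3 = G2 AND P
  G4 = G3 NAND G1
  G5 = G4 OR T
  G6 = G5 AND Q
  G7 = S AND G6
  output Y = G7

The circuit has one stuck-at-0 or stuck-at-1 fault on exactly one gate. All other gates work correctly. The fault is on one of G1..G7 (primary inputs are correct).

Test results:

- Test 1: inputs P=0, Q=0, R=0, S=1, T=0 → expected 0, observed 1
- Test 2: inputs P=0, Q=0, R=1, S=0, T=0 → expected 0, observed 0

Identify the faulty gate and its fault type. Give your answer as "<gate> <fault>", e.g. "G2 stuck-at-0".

G6 stuck-at-1

Fault-free values for test 1 (P=0, Q=0, R=0, S=1, T=0): G1=1, G2=0, G3=0, G4=1, G5=1, G6=0, G7=0, giving Y=0. Observed 1.
Test 1: faults giving observed 1 are {G6 stuck-at-1, G7 stuck-at-1}.
Test 2 (P=0, Q=0, R=1, S=0, T=0): fault-free G1=0, G2=1, G3=0, G4=1, G5=1, G6=0, G7=0 → 0; observed 0. Eliminates G7 stuck-at-1.
Only G6 stuck-at-1 is consistent with every test.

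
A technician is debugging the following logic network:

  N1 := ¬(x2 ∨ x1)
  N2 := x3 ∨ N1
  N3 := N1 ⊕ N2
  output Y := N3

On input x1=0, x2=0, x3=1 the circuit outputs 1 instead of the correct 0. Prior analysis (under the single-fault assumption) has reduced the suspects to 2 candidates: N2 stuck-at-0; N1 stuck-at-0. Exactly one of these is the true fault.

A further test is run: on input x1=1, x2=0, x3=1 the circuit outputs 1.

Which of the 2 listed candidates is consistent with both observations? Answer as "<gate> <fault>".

N1 stuck-at-0

Evaluate each candidate on input x1=1, x2=0, x3=1:
  N2 stuck-at-0: N1=0, N2=0 [stuck-at-0], N3=0 → 0 — eliminated
  N1 stuck-at-0: N1=0 [stuck-at-0], N2=1, N3=1 → 1 — matches
Only N1 stuck-at-0 reproduces the observed 1.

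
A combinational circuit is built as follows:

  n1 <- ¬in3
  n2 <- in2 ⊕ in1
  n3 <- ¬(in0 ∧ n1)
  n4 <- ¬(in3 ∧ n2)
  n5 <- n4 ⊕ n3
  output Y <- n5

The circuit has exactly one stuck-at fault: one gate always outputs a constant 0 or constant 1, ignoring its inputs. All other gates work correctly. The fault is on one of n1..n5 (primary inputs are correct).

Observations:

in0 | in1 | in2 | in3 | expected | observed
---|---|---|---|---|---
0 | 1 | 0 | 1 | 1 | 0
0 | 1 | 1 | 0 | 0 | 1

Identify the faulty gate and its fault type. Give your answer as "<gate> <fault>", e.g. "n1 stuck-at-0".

n3 stuck-at-0

Fault-free values for test 1 (in0=0, in1=1, in2=0, in3=1): n1=0, n2=1, n3=1, n4=0, n5=1, giving Y=1. Observed 0.
Test 1: faults giving observed 0 are {n2 stuck-at-0, n3 stuck-at-0, n4 stuck-at-1, n5 stuck-at-0}.
Test 2 (in0=0, in1=1, in2=1, in3=0): fault-free n1=1, n2=0, n3=1, n4=1, n5=0 → 0; observed 1. Eliminates n2 stuck-at-0, n4 stuck-at-1, n5 stuck-at-0.
Only n3 stuck-at-0 is consistent with every test.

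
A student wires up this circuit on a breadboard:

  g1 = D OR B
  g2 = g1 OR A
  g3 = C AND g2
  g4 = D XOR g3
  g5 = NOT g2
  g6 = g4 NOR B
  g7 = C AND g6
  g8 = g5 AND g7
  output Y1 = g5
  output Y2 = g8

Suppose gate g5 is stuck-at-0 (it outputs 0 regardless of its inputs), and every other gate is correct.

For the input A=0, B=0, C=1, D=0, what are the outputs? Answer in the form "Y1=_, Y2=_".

Propagate with g5 forced: g1=0, g2=0, g3=0, g4=0, g5=0 [stuck-at-0], g6=1, g7=1, g8=0.
So the outputs are Y1=0, Y2=0. (Without the fault they would be Y1=1, Y2=1.)

Y1=0, Y2=0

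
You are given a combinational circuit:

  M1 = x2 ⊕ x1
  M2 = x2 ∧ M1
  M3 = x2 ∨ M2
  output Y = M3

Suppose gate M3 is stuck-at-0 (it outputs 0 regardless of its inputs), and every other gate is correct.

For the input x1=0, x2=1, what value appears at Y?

Propagate with M3 forced: M1=1, M2=1, M3=0 [stuck-at-0].
So Y = 0. (Without the fault it would be 1.)

0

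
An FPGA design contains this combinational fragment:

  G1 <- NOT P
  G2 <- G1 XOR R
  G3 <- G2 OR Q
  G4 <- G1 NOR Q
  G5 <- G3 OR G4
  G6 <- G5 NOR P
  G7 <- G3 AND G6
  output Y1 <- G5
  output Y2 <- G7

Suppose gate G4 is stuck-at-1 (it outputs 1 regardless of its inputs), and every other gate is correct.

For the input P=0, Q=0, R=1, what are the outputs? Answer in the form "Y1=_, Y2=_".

Y1=1, Y2=0

Propagate with G4 forced: G1=1, G2=0, G3=0, G4=1 [stuck-at-1], G5=1, G6=0, G7=0.
So the outputs are Y1=1, Y2=0. (Without the fault they would be Y1=0, Y2=0.)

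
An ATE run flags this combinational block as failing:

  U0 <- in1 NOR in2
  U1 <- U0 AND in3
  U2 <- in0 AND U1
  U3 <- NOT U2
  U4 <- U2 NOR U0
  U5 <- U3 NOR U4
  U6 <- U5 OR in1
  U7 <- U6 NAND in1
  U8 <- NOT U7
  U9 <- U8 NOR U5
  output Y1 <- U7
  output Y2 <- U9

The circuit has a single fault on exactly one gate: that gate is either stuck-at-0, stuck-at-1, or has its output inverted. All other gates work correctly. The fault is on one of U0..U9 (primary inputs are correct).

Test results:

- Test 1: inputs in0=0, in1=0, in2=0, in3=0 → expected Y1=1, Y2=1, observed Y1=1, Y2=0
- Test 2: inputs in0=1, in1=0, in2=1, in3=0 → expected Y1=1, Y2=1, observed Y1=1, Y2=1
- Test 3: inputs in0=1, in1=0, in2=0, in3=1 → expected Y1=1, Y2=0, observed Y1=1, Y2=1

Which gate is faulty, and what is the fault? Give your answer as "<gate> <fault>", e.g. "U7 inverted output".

Fault-free values for test 1 (in0=0, in1=0, in2=0, in3=0): U0=1, U1=0, U2=0, U3=1, U4=0, U5=0, U6=0, U7=1, U8=0, U9=1, giving Y1=1, Y2=1. Observed Y1=1, Y2=0.
Test 1: faults giving observed Y1=1, Y2=0 are {U2 stuck-at-1, U2 inverted output, U3 stuck-at-0, U3 inverted output, U5 stuck-at-1, U5 inverted output, U8 stuck-at-1, U8 inverted output, U9 stuck-at-0, U9 inverted output}.
Test 2 (in0=1, in1=0, in2=1, in3=0): fault-free U0=0, U1=0, U2=0, U3=1, U4=1, U5=0, U6=0, U7=1, U8=0, U9=1 → Y1=1, Y2=1; observed Y1=1, Y2=1. Eliminates U2 stuck-at-1, U2 inverted output, U5 stuck-at-1, U5 inverted output, U8 stuck-at-1, U8 inverted output, U9 stuck-at-0, U9 inverted output.
Test 3 (in0=1, in1=0, in2=0, in3=1): fault-free U0=1, U1=1, U2=1, U3=0, U4=0, U5=1, U6=1, U7=1, U8=0, U9=0 → Y1=1, Y2=0; observed Y1=1, Y2=1. Eliminates U3 stuck-at-0.
Only U3 inverted output is consistent with every test.

U3 inverted output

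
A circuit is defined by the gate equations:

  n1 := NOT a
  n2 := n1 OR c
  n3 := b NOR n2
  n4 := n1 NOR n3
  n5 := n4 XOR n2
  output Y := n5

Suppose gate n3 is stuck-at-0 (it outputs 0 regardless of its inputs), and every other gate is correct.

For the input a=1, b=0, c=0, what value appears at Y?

1

Propagate with n3 forced: n1=0, n2=0, n3=0 [stuck-at-0], n4=1, n5=1.
So Y = 1. (Without the fault it would be 0.)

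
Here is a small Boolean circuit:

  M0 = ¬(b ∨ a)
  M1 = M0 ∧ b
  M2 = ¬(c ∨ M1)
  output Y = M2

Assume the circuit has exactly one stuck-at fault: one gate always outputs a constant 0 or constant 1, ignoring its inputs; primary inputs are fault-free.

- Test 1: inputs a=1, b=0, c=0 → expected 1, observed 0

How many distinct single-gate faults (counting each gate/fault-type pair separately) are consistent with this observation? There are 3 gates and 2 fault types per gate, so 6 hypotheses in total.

2

Fault-free: M0=0, M1=0, M2=1 → 1. Observed 0.
  M0 stuck-at-0: output 1 ✗
  M0 stuck-at-1: output 1 ✗
  M1 stuck-at-0: output 1 ✗
  M1 stuck-at-1: output 0 ✓
  M2 stuck-at-0: output 0 ✓
  M2 stuck-at-1: output 1 ✗
Consistent faults: {M1 stuck-at-1, M2 stuck-at-0} — 2 in all.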